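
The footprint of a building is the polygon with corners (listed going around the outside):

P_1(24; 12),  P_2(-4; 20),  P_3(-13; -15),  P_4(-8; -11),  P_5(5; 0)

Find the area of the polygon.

493

P_1→P_2: (24)(20) − (-4)(12) = 528
P_2→P_3: (-4)(-15) − (-13)(20) = 320
P_3→P_4: (-13)(-11) − (-8)(-15) = 23
P_4→P_5: (-8)(0) − (5)(-11) = 55
P_5→P_1: (5)(12) − (24)(0) = 60
Σ = 986
Area = |Σ|/2 = 493.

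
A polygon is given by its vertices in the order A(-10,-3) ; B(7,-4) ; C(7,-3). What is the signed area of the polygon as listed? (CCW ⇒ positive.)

8.5

A→B: (-10)(-4) − (7)(-3) = 61
B→C: (7)(-3) − (7)(-4) = 7
C→A: (7)(-3) − (-10)(-3) = -51
Σ = 17
Signed area = Σ/2 = 8.5 (positive ⇒ counter-clockwise traversal).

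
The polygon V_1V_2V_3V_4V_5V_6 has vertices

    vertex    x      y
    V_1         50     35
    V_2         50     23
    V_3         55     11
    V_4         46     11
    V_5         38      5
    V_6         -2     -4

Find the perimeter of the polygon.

150

|V_1V_2| = √((0)² + (-12)²) = √144 = 12
|V_2V_3| = √((5)² + (-12)²) = √169 = 13
|V_3V_4| = √((-9)² + (0)²) = √81 = 9
|V_4V_5| = √((-8)² + (-6)²) = √100 = 10
|V_5V_6| = √((-40)² + (-9)²) = √1681 = 41
|V_6V_1| = √((52)² + (39)²) = √4225 = 65
Perimeter = 12 + 13 + 9 + 10 + 41 + 65 = 150.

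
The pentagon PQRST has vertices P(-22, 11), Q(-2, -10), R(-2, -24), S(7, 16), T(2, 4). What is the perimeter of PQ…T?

122

|PQ| = √((20)² + (-21)²) = √841 = 29
|QR| = √((0)² + (-14)²) = √196 = 14
|RS| = √((9)² + (40)²) = √1681 = 41
|ST| = √((-5)² + (-12)²) = √169 = 13
|TP| = √((-24)² + (7)²) = √625 = 25
Perimeter = 29 + 14 + 41 + 13 + 25 = 122.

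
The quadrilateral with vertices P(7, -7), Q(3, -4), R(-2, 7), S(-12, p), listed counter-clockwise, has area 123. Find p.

Write out the shoelace sum; only the two edges meeting at S involve p:
2·Area = [((-2)·p − (-12)·7) + ((-12)·(-7) − 7·p)] + 6
       = -9·p + 174 = 246
⇒ p = -8.

-8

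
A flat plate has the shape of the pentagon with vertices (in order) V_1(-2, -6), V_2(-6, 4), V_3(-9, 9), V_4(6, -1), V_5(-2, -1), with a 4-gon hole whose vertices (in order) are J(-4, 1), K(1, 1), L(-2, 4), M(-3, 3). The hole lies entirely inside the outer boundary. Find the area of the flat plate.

Outer boundary:
Apply Gauss's area formula: 2A = Σ (x_i·y_{i+1} − x_{i+1}·y_i), indices taken mod 5.
V_1→V_2: (-2)(4) − (-6)(-6) = -44
V_2→V_3: (-6)(9) − (-9)(4) = -18
V_3→V_4: (-9)(-1) − (6)(9) = -45
V_4→V_5: (6)(-1) − (-2)(-1) = -8
V_5→V_1: (-2)(-6) − (-2)(-1) = 10
Σ = -105
Area = |Σ|/2 = 52.5.
Hole:
Σ = (-5) + (6) + (6) + (9) = 16
Area = |Σ|/2 = 8.
Net area = 52.5 − 8 = 44.5.

44.5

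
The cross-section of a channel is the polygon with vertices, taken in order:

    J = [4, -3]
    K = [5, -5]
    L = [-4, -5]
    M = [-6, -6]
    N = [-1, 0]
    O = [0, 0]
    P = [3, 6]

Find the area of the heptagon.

47.5

Σ = (-5) + (-45) + (-6) + (-6) + (0) + (0) + (-33) = -95
Area = |Σ|/2 = 47.5.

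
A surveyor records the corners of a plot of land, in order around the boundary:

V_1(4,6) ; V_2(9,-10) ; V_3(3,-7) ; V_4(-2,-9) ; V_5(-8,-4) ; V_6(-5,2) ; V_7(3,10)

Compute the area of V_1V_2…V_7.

173

Σ = (-94) + (-33) + (-41) + (-64) + (-36) + (-56) + (-22) = -346
Area = |Σ|/2 = 173.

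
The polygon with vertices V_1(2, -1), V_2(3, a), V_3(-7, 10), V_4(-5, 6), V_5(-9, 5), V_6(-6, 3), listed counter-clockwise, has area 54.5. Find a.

Write out the shoelace sum; only the two edges meeting at V_2 involve a:
2·Area = [(2·a − 3·(-1)) + (3·10 − (-7)·a)] + 40
       = 9·a + 73 = 109
⇒ a = 4.

4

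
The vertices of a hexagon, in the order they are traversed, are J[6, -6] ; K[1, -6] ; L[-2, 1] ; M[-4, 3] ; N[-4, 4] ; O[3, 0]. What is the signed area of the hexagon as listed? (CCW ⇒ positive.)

Apply the shoelace formula: 2A = Σ (x_i·y_{i+1} − x_{i+1}·y_i), indices taken mod 6.
Σ = (-30) + (-11) + (-2) + (-4) + (-12) + (-18) = -77
Signed area = Σ/2 = -38.5 (negative ⇒ clockwise traversal).

-38.5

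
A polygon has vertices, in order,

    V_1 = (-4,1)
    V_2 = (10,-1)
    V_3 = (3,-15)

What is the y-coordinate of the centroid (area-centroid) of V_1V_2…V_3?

Apply the shoelace formula. First the cross-terms c_i = x_i·y_{i+1} − x_{i+1}·y_i:
  -6, -147, -57  ⇒  2A = -210, A = -105.
Then Σ (y_i + y_{i+1})·c_i = 3150, so ȳ = 3150 / (6·(-105)) = -5.

-5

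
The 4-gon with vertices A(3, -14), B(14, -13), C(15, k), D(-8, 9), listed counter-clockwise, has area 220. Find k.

-6

The doubled signed area Σ (x_i y_{i+1} − x_{i+1} y_i) is linear in k.
With k=0 it equals 572; the coefficient of k is 22 (from the two edges through C).
So 22·k + 572 = 2·220 = 440 ⇒ k = -6.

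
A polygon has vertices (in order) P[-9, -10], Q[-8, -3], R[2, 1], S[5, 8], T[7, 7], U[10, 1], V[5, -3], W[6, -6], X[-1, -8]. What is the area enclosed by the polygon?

Apply the surveyor's formula: 2A = Σ (x_i·y_{i+1} − x_{i+1}·y_i), indices taken mod 9.
Σ = (-53) + (-2) + (11) + (-21) + (-63) + (-35) + (-12) + (-54) + (-62) = -291
Area = |Σ|/2 = 145.5.

145.5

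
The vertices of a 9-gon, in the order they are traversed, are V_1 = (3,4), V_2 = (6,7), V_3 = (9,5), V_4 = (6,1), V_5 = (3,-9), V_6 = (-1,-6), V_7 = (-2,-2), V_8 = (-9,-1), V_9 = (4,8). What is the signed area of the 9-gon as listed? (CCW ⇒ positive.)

-121.5

Apply the shoelace (surveyor's) formula: 2A = Σ (x_i·y_{i+1} − x_{i+1}·y_i), indices taken mod 9.
Σ = (-3) + (-33) + (-21) + (-57) + (-27) + (-10) + (-16) + (-68) + (-8) = -243
Signed area = Σ/2 = -121.5 (negative ⇒ clockwise traversal).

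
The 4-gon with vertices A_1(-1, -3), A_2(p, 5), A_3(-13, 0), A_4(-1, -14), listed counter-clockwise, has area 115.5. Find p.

0

The doubled signed area Σ (x_i y_{i+1} − x_{i+1} y_i) is linear in p.
With p=0 it equals 231; the coefficient of p is 3 (from the two edges through A_2).
So 3·p + 231 = 2·115.5 = 231 ⇒ p = 0.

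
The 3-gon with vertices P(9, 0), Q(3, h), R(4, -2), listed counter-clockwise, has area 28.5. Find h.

The doubled signed area Σ (x_i y_{i+1} − x_{i+1} y_i) is linear in h.
With h=0 it equals 12; the coefficient of h is 5 (from the two edges through Q).
So 5·h + 12 = 2·28.5 = 57 ⇒ h = 9.

9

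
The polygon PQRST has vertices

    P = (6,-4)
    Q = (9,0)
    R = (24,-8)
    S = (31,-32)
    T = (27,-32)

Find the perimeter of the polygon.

86

|PQ| = √((3)² + (4)²) = √25 = 5
|QR| = √((15)² + (-8)²) = √289 = 17
|RS| = √((7)² + (-24)²) = √625 = 25
|ST| = √((-4)² + (0)²) = √16 = 4
|TP| = √((-21)² + (28)²) = √1225 = 35
Perimeter = 5 + 17 + 25 + 4 + 35 = 86.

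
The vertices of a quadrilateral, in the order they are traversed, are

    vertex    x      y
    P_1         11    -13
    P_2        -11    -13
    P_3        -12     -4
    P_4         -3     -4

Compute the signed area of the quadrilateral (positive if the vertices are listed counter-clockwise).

Apply the shoelace formula: 2A = Σ (x_i·y_{i+1} − x_{i+1}·y_i), indices taken mod 4.
P_1→P_2: (11)(-13) − (-11)(-13) = -286
P_2→P_3: (-11)(-4) − (-12)(-13) = -112
P_3→P_4: (-12)(-4) − (-3)(-4) = 36
P_4→P_1: (-3)(-13) − (11)(-4) = 83
Σ = -279
Signed area = Σ/2 = -139.5 (negative ⇒ clockwise traversal).

-139.5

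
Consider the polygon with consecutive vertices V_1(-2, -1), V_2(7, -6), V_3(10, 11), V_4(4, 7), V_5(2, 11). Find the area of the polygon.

Apply Gauss's area formula: 2A = Σ (x_i·y_{i+1} − x_{i+1}·y_i), indices taken mod 5.
Cross-terms: 19, 137, 26, 30, 20  ⇒  Σ = 232
Area = |Σ|/2 = 116.

116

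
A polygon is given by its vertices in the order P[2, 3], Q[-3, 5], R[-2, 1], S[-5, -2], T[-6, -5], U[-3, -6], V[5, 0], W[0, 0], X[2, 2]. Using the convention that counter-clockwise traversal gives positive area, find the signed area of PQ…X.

50.5

Σ = (19) + (7) + (9) + (13) + (21) + (30) + (0) + (0) + (2) = 101
Signed area = Σ/2 = 50.5 (positive ⇒ counter-clockwise traversal).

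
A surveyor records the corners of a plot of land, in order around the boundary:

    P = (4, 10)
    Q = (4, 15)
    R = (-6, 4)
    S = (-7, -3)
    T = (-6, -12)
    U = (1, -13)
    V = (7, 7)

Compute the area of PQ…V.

Apply the shoelace formula: 2A = Σ (x_i·y_{i+1} − x_{i+1}·y_i), indices taken mod 7.
P→Q: (4)(15) − (4)(10) = 20
Q→R: (4)(4) − (-6)(15) = 106
R→S: (-6)(-3) − (-7)(4) = 46
S→T: (-7)(-12) − (-6)(-3) = 66
T→U: (-6)(-13) − (1)(-12) = 90
U→V: (1)(7) − (7)(-13) = 98
V→P: (7)(10) − (4)(7) = 42
Σ = 468
Area = |Σ|/2 = 234.

234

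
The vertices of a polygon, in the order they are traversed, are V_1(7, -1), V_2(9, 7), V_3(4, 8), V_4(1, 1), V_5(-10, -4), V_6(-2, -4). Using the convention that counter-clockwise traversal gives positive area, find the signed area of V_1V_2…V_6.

83

Apply the surveyor's formula: 2A = Σ (x_i·y_{i+1} − x_{i+1}·y_i), indices taken mod 6.
Σ = (58) + (44) + (-4) + (6) + (32) + (30) = 166
Signed area = Σ/2 = 83 (positive ⇒ counter-clockwise traversal).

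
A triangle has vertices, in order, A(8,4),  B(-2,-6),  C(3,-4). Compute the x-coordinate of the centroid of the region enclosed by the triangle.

3

Apply Gauss's area formula. First the cross-terms c_i = x_i·y_{i+1} − x_{i+1}·y_i:
  -40, 26, 44  ⇒  2A = 30, A = 15.
Then Σ (x_i + x_{i+1})·c_i = 270, so x̄ = 270 / (6·15) = 3.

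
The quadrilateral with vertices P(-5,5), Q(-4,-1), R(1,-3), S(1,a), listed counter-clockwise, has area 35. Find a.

4

Write out the shoelace sum; only the two edges meeting at S involve a:
2·Area = [(1·a − 1·(-3)) + (1·5 − (-5)·a)] + 38
       = 6·a + 46 = 70
⇒ a = 4.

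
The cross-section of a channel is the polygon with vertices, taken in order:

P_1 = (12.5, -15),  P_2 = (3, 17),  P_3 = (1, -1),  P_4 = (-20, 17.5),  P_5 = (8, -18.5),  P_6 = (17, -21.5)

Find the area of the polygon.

310.625

Apply the shoelace formula: 2A = Σ (x_i·y_{i+1} − x_{i+1}·y_i), indices taken mod 6.
Σ = (257.5) + (-20) + (-2.5) + (230) + (142.5) + (13.75) = 621.25
Area = |Σ|/2 = 310.625.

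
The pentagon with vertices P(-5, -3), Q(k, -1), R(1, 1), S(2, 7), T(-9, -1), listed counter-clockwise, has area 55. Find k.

Write out the shoelace sum; only the two edges meeting at Q involve k:
2·Area = [((-5)·(-1) − k·(-3)) + (k·1 − 1·(-1))] + 88
       = 4·k + 94 = 110
⇒ k = 4.

4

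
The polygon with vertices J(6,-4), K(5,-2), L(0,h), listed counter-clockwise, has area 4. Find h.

0

Write out the shoelace sum; only the two edges meeting at L involve h:
2·Area = [(5·h − 0·(-2)) + (0·(-4) − 6·h)] + 8
       = -1·h + 8 = 8
⇒ h = 0.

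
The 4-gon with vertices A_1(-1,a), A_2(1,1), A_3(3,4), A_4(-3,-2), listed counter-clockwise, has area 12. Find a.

The doubled signed area Σ (x_i y_{i+1} − x_{i+1} y_i) is linear in a.
With a=0 it equals 4; the coefficient of a is -4 (from the two edges through A_1).
So -4·a + 4 = 2·12 = 24 ⇒ a = -5.

-5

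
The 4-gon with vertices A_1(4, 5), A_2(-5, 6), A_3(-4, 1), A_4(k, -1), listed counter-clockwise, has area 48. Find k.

5

The doubled signed area Σ (x_i y_{i+1} − x_{i+1} y_i) is linear in k.
With k=0 it equals 76; the coefficient of k is 4 (from the two edges through A_4).
So 4·k + 76 = 2·48 = 96 ⇒ k = 5.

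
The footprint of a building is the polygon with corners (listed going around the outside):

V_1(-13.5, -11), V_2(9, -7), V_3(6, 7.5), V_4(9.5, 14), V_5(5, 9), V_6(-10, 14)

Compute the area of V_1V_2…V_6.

395.125

Σ = (193.5) + (109.5) + (12.75) + (15.5) + (160) + (299) = 790.25
Area = |Σ|/2 = 395.125.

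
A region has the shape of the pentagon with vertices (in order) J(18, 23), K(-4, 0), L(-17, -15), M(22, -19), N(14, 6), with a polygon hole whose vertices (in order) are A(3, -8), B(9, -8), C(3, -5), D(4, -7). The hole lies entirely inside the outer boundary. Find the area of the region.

701

Outer boundary:
Cross-terms: 92, 60, 653, 398, 214  ⇒  Σ = 1417
Area = |Σ|/2 = 708.5.
Hole:
Apply Gauss's area formula: 2A = Σ (x_i·y_{i+1} − x_{i+1}·y_i), indices taken mod 4.
A→B: (3)(-8) − (9)(-8) = 48
B→C: (9)(-5) − (3)(-8) = -21
C→D: (3)(-7) − (4)(-5) = -1
D→A: (4)(-8) − (3)(-7) = -11
Σ = 15
Area = |Σ|/2 = 7.5.
Net area = 708.5 − 7.5 = 701.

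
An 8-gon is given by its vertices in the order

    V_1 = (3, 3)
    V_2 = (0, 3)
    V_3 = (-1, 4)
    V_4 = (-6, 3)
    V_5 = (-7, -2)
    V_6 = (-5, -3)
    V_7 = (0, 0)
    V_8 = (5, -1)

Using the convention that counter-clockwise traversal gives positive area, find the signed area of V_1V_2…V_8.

Apply the shoelace (surveyor's) formula: 2A = Σ (x_i·y_{i+1} − x_{i+1}·y_i), indices taken mod 8.
Cross-terms: 9, 3, 21, 33, 11, 0, 0, 18  ⇒  Σ = 95
Signed area = Σ/2 = 47.5 (positive ⇒ counter-clockwise traversal).

47.5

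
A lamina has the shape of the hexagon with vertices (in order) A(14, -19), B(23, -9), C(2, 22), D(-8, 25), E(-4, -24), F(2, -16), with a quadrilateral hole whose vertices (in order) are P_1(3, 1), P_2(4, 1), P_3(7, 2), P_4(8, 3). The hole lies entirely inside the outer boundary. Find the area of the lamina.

823.5

Outer boundary:
Apply the shoelace (surveyor's) formula: 2A = Σ (x_i·y_{i+1} − x_{i+1}·y_i), indices taken mod 6.
Σ = (311) + (524) + (226) + (292) + (112) + (186) = 1651
Area = |Σ|/2 = 825.5.
Hole:
Σ = (-1) + (1) + (5) + (-1) = 4
Area = |Σ|/2 = 2.
Net area = 825.5 − 2 = 823.5.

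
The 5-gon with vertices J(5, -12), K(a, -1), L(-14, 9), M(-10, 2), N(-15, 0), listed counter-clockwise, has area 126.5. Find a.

0

The doubled signed area Σ (x_i y_{i+1} − x_{i+1} y_i) is linear in a.
With a=0 it equals 253; the coefficient of a is 21 (from the two edges through K).
So 21·a + 253 = 2·126.5 = 253 ⇒ a = 0.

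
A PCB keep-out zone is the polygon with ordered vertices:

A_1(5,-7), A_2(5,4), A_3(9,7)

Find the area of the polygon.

22

A_1→A_2: (5)(4) − (5)(-7) = 55
A_2→A_3: (5)(7) − (9)(4) = -1
A_3→A_1: (9)(-7) − (5)(7) = -98
Σ = -44
Area = |Σ|/2 = 22.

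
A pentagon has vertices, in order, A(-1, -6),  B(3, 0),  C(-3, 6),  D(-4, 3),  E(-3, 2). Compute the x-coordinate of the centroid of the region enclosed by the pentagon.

-13/18

Apply the surveyor's formula. First the cross-terms c_i = x_i·y_{i+1} − x_{i+1}·y_i:
  18, 18, 15, 1, 20  ⇒  2A = 72, A = 36.
Then Σ (x_i + x_{i+1})·c_i = -156, so x̄ = -156 / (6·36) = -13/18.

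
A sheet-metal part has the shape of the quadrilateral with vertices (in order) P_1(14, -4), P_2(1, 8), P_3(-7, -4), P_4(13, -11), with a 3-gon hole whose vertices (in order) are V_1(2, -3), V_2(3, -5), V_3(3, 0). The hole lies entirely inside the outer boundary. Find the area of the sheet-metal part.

197

Outer boundary:
Apply the shoelace formula: 2A = Σ (x_i·y_{i+1} − x_{i+1}·y_i), indices taken mod 4.
Σ = (116) + (52) + (129) + (102) = 399
Area = |Σ|/2 = 199.5.
Hole:
Apply the shoelace (surveyor's) formula: 2A = Σ (x_i·y_{i+1} − x_{i+1}·y_i), indices taken mod 3.
Cross-terms: -1, 15, -9  ⇒  Σ = 5
Area = |Σ|/2 = 2.5.
Net area = 199.5 − 2.5 = 197.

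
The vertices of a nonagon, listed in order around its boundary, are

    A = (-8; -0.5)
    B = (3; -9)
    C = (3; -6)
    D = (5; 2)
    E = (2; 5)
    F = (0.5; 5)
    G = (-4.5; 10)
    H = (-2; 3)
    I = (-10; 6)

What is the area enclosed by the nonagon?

126

Apply the shoelace formula: 2A = Σ (x_i·y_{i+1} − x_{i+1}·y_i), indices taken mod 9.
Cross-terms: 73.5, 9, 36, 21, 7.5, 27.5, 6.5, 18, 53  ⇒  Σ = 252
Area = |Σ|/2 = 126.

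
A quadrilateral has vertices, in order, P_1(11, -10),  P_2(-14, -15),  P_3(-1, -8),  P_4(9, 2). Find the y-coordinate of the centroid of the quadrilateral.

Apply the surveyor's formula. First the cross-terms c_i = x_i·y_{i+1} − x_{i+1}·y_i:
  -305, 97, 70, -112  ⇒  2A = -250, A = -125.
Then Σ (y_i + y_{i+1})·c_i = 5870, so ȳ = 5870 / (6·(-125)) = -587/75.

-587/75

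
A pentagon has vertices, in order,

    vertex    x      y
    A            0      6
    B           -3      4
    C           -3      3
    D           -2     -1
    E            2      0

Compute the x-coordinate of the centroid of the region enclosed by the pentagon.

-31/44

Apply Gauss's area formula. First the cross-terms c_i = x_i·y_{i+1} − x_{i+1}·y_i:
  18, 3, 9, 2, 12  ⇒  2A = 44, A = 22.
Then Σ (x_i + x_{i+1})·c_i = -93, so x̄ = -93 / (6·22) = -31/44.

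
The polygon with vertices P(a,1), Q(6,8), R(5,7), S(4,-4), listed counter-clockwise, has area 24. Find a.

8

The doubled signed area Σ (x_i y_{i+1} − x_{i+1} y_i) is linear in a.
With a=0 it equals -48; the coefficient of a is 12 (from the two edges through P).
So 12·a + -48 = 2·24 = 48 ⇒ a = 8.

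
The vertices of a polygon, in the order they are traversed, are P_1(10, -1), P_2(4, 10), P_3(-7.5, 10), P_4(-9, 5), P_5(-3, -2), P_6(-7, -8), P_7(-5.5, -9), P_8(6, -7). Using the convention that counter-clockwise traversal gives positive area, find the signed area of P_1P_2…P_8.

245

Apply Gauss's area formula: 2A = Σ (x_i·y_{i+1} − x_{i+1}·y_i), indices taken mod 8.
P_1→P_2: (10)(10) − (4)(-1) = 104
P_2→P_3: (4)(10) − (-7.5)(10) = 115
P_3→P_4: (-7.5)(5) − (-9)(10) = 52.5
P_4→P_5: (-9)(-2) − (-3)(5) = 33
P_5→P_6: (-3)(-8) − (-7)(-2) = 10
P_6→P_7: (-7)(-9) − (-5.5)(-8) = 19
P_7→P_8: (-5.5)(-7) − (6)(-9) = 92.5
P_8→P_1: (6)(-1) − (10)(-7) = 64
Σ = 490
Signed area = Σ/2 = 245 (positive ⇒ counter-clockwise traversal).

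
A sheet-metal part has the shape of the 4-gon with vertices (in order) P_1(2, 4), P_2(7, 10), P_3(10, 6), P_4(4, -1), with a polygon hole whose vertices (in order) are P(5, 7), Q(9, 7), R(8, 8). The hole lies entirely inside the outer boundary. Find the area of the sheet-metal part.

Outer boundary:
Apply the surveyor's formula: 2A = Σ (x_i·y_{i+1} − x_{i+1}·y_i), indices taken mod 4.
P_1→P_2: (2)(10) − (7)(4) = -8
P_2→P_3: (7)(6) − (10)(10) = -58
P_3→P_4: (10)(-1) − (4)(6) = -34
P_4→P_1: (4)(4) − (2)(-1) = 18
Σ = -82
Area = |Σ|/2 = 41.
Hole:
Apply the shoelace formula: 2A = Σ (x_i·y_{i+1} − x_{i+1}·y_i), indices taken mod 3.
Σ = (-28) + (16) + (16) = 4
Area = |Σ|/2 = 2.
Net area = 41 − 2 = 39.

39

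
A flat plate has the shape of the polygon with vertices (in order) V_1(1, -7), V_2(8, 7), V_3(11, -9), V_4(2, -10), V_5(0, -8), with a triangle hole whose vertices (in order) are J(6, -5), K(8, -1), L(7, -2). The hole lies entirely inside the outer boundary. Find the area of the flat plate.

92

Outer boundary:
Apply the shoelace (surveyor's) formula: 2A = Σ (x_i·y_{i+1} − x_{i+1}·y_i), indices taken mod 5.
V_1→V_2: (1)(7) − (8)(-7) = 63
V_2→V_3: (8)(-9) − (11)(7) = -149
V_3→V_4: (11)(-10) − (2)(-9) = -92
V_4→V_5: (2)(-8) − (0)(-10) = -16
V_5→V_1: (0)(-7) − (1)(-8) = 8
Σ = -186
Area = |Σ|/2 = 93.
Hole:
Apply the surveyor's formula: 2A = Σ (x_i·y_{i+1} − x_{i+1}·y_i), indices taken mod 3.
Σ = (34) + (-9) + (-23) = 2
Area = |Σ|/2 = 1.
Net area = 93 − 1 = 92.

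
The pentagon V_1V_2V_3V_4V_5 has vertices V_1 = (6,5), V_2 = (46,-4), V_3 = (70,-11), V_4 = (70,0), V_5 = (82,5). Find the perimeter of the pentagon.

|V_1V_2| = √((40)² + (-9)²) = √1681 = 41
|V_2V_3| = √((24)² + (-7)²) = √625 = 25
|V_3V_4| = √((0)² + (11)²) = √121 = 11
|V_4V_5| = √((12)² + (5)²) = √169 = 13
|V_5V_1| = √((-76)² + (0)²) = √5776 = 76
Perimeter = 41 + 25 + 11 + 13 + 76 = 166.

166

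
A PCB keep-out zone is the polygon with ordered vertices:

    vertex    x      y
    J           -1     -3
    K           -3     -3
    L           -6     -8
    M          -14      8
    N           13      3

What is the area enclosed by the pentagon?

Apply Gauss's area formula: 2A = Σ (x_i·y_{i+1} − x_{i+1}·y_i), indices taken mod 5.
Σ = (-6) + (6) + (-160) + (-146) + (-36) = -342
Area = |Σ|/2 = 171.

171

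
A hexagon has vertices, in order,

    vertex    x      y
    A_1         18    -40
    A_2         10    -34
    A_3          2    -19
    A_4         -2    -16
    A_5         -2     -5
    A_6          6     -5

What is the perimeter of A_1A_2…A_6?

88

|A_1A_2| = √((-8)² + (6)²) = √100 = 10
|A_2A_3| = √((-8)² + (15)²) = √289 = 17
|A_3A_4| = √((-4)² + (3)²) = √25 = 5
|A_4A_5| = √((0)² + (11)²) = √121 = 11
|A_5A_6| = √((8)² + (0)²) = √64 = 8
|A_6A_1| = √((12)² + (-35)²) = √1369 = 37
Perimeter = 10 + 17 + 5 + 11 + 8 + 37 = 88.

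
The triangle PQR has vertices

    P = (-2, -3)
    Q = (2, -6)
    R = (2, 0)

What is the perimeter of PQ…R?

|PQ| = √((4)² + (-3)²) = √25 = 5
|QR| = √((0)² + (6)²) = √36 = 6
|RP| = √((-4)² + (-3)²) = √25 = 5
Perimeter = 5 + 6 + 5 = 16.

16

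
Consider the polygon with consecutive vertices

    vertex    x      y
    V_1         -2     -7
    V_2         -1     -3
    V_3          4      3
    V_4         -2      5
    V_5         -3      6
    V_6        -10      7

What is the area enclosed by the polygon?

Σ = (-1) + (9) + (26) + (3) + (39) + (84) = 160
Area = |Σ|/2 = 80.

80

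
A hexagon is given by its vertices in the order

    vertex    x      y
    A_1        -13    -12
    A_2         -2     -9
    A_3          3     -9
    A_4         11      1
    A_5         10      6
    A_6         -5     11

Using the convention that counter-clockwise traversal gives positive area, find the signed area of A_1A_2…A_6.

319.5

Σ = (93) + (45) + (102) + (56) + (140) + (203) = 639
Signed area = Σ/2 = 319.5 (positive ⇒ counter-clockwise traversal).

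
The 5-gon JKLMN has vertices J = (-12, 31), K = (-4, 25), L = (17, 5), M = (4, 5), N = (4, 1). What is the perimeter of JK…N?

90

|JK| = √((8)² + (-6)²) = √100 = 10
|KL| = √((21)² + (-20)²) = √841 = 29
|LM| = √((-13)² + (0)²) = √169 = 13
|MN| = √((0)² + (-4)²) = √16 = 4
|NJ| = √((-16)² + (30)²) = √1156 = 34
Perimeter = 10 + 29 + 13 + 4 + 34 = 90.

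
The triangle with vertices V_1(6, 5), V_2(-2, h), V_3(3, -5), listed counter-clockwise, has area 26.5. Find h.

Write out the shoelace sum; only the two edges meeting at V_2 involve h:
2·Area = [(6·h − (-2)·5) + ((-2)·(-5) − 3·h)] + 45
       = 3·h + 65 = 53
⇒ h = -4.

-4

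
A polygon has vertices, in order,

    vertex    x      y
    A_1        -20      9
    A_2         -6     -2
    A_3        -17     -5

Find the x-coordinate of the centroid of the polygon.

-43/3

Apply the surveyor's formula. First the cross-terms c_i = x_i·y_{i+1} − x_{i+1}·y_i:
  94, -4, -253  ⇒  2A = -163, A = -81.5.
Then Σ (x_i + x_{i+1})·c_i = 7009, so x̄ = 7009 / (6·(-81.5)) = -43/3.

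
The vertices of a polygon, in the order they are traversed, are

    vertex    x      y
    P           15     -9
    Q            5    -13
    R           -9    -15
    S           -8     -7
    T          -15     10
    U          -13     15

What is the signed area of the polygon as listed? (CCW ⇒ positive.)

-393.5

Σ = (-150) + (-192) + (-57) + (-185) + (-95) + (-108) = -787
Signed area = Σ/2 = -393.5 (negative ⇒ clockwise traversal).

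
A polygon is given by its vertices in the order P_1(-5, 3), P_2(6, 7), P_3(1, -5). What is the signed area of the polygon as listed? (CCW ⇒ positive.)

Apply Gauss's area formula: 2A = Σ (x_i·y_{i+1} − x_{i+1}·y_i), indices taken mod 3.
Cross-terms: -53, -37, -22  ⇒  Σ = -112
Signed area = Σ/2 = -56 (negative ⇒ clockwise traversal).

-56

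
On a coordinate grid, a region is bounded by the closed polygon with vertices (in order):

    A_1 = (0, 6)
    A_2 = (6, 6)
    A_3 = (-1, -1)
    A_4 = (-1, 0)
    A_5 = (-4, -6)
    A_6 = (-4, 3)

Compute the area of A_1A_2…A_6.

A_1→A_2: (0)(6) − (6)(6) = -36
A_2→A_3: (6)(-1) − (-1)(6) = 0
A_3→A_4: (-1)(0) − (-1)(-1) = -1
A_4→A_5: (-1)(-6) − (-4)(0) = 6
A_5→A_6: (-4)(3) − (-4)(-6) = -36
A_6→A_1: (-4)(6) − (0)(3) = -24
Σ = -91
Area = |Σ|/2 = 45.5.

45.5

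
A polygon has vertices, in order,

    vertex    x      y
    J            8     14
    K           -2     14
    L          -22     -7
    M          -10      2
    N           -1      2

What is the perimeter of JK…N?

78

|JK| = √((-10)² + (0)²) = √100 = 10
|KL| = √((-20)² + (-21)²) = √841 = 29
|LM| = √((12)² + (9)²) = √225 = 15
|MN| = √((9)² + (0)²) = √81 = 9
|NJ| = √((9)² + (12)²) = √225 = 15
Perimeter = 10 + 29 + 15 + 9 + 15 = 78.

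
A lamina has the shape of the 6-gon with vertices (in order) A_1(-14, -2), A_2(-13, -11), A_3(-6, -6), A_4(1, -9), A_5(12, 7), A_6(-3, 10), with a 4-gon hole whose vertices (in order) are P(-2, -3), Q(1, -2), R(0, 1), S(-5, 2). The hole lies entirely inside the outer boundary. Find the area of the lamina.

Outer boundary:
Apply Gauss's area formula: 2A = Σ (x_i·y_{i+1} − x_{i+1}·y_i), indices taken mod 6.
Σ = (128) + (12) + (60) + (115) + (141) + (146) = 602
Area = |Σ|/2 = 301.
Hole:
Apply the surveyor's formula: 2A = Σ (x_i·y_{i+1} − x_{i+1}·y_i), indices taken mod 4.
P→Q: (-2)(-2) − (1)(-3) = 7
Q→R: (1)(1) − (0)(-2) = 1
R→S: (0)(2) − (-5)(1) = 5
S→P: (-5)(-3) − (-2)(2) = 19
Σ = 32
Area = |Σ|/2 = 16.
Net area = 301 − 16 = 285.

285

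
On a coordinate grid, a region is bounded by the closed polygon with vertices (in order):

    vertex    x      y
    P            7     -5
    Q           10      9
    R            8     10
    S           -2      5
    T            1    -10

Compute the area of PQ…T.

140.5

Cross-terms: 113, 28, 60, 15, 65  ⇒  Σ = 281
Area = |Σ|/2 = 140.5.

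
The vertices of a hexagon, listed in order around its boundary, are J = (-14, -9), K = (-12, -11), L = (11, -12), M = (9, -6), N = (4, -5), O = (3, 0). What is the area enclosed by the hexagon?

Apply the shoelace (surveyor's) formula: 2A = Σ (x_i·y_{i+1} − x_{i+1}·y_i), indices taken mod 6.
J→K: (-14)(-11) − (-12)(-9) = 46
K→L: (-12)(-12) − (11)(-11) = 265
L→M: (11)(-6) − (9)(-12) = 42
M→N: (9)(-5) − (4)(-6) = -21
N→O: (4)(0) − (3)(-5) = 15
O→J: (3)(-9) − (-14)(0) = -27
Σ = 320
Area = |Σ|/2 = 160.

160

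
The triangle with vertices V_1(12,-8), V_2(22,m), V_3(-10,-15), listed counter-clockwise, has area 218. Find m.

15

The doubled signed area Σ (x_i y_{i+1} − x_{i+1} y_i) is linear in m.
With m=0 it equals 106; the coefficient of m is 22 (from the two edges through V_2).
So 22·m + 106 = 2·218 = 436 ⇒ m = 15.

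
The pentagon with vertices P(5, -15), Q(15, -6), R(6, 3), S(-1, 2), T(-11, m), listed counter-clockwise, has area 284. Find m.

-15

Write out the shoelace sum; only the two edges meeting at T involve m:
2·Area = [((-1)·m − (-11)·2) + ((-11)·(-15) − 5·m)] + 291
       = -6·m + 478 = 568
⇒ m = -15.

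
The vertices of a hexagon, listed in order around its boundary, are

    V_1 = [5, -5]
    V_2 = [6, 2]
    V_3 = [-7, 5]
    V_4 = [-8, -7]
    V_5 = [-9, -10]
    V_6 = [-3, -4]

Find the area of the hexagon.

115.5

Apply Gauss's area formula: 2A = Σ (x_i·y_{i+1} − x_{i+1}·y_i), indices taken mod 6.
V_1→V_2: (5)(2) − (6)(-5) = 40
V_2→V_3: (6)(5) − (-7)(2) = 44
V_3→V_4: (-7)(-7) − (-8)(5) = 89
V_4→V_5: (-8)(-10) − (-9)(-7) = 17
V_5→V_6: (-9)(-4) − (-3)(-10) = 6
V_6→V_1: (-3)(-5) − (5)(-4) = 35
Σ = 231
Area = |Σ|/2 = 115.5.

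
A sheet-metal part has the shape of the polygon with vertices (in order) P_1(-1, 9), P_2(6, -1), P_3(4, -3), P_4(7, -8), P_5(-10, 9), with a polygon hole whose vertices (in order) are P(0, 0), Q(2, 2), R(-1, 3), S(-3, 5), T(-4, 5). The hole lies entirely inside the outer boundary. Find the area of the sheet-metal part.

79.5

Outer boundary:
Apply the shoelace (surveyor's) formula: 2A = Σ (x_i·y_{i+1} − x_{i+1}·y_i), indices taken mod 5.
Σ = (-53) + (-14) + (-11) + (-17) + (-81) = -176
Area = |Σ|/2 = 88.
Hole:
Σ = (0) + (8) + (4) + (5) + (0) = 17
Area = |Σ|/2 = 8.5.
Net area = 88 − 8.5 = 79.5.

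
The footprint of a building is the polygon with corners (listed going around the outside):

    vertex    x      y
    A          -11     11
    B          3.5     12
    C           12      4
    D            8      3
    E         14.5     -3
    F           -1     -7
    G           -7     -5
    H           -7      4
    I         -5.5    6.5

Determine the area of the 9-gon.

294

Σ = (-170.5) + (-130) + (4) + (-67.5) + (-104.5) + (-44) + (-63) + (-23.5) + (11) = -588
Area = |Σ|/2 = 294.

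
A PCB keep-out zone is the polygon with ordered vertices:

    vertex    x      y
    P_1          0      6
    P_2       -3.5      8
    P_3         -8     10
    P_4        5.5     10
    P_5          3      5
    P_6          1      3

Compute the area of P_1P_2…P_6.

Σ = (21) + (29) + (-135) + (-2.5) + (4) + (6) = -77.5
Area = |Σ|/2 = 38.75.

38.75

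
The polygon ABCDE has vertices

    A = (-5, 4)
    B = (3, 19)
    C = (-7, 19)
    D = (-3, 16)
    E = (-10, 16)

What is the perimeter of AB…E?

52

|AB| = √((8)² + (15)²) = √289 = 17
|BC| = √((-10)² + (0)²) = √100 = 10
|CD| = √((4)² + (-3)²) = √25 = 5
|DE| = √((-7)² + (0)²) = √49 = 7
|EA| = √((5)² + (-12)²) = √169 = 13
Perimeter = 17 + 10 + 5 + 7 + 13 = 52.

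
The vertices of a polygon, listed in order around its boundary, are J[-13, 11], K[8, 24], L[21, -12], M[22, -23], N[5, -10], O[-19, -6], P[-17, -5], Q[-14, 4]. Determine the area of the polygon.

895.5

J→K: (-13)(24) − (8)(11) = -400
K→L: (8)(-12) − (21)(24) = -600
L→M: (21)(-23) − (22)(-12) = -219
M→N: (22)(-10) − (5)(-23) = -105
N→O: (5)(-6) − (-19)(-10) = -220
O→P: (-19)(-5) − (-17)(-6) = -7
P→Q: (-17)(4) − (-14)(-5) = -138
Q→J: (-14)(11) − (-13)(4) = -102
Σ = -1791
Area = |Σ|/2 = 895.5.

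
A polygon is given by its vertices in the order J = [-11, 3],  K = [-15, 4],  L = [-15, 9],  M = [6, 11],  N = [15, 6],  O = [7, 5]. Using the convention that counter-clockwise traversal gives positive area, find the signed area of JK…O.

-156.5

Apply the shoelace formula: 2A = Σ (x_i·y_{i+1} − x_{i+1}·y_i), indices taken mod 6.
J→K: (-11)(4) − (-15)(3) = 1
K→L: (-15)(9) − (-15)(4) = -75
L→M: (-15)(11) − (6)(9) = -219
M→N: (6)(6) − (15)(11) = -129
N→O: (15)(5) − (7)(6) = 33
O→J: (7)(3) − (-11)(5) = 76
Σ = -313
Signed area = Σ/2 = -156.5 (negative ⇒ clockwise traversal).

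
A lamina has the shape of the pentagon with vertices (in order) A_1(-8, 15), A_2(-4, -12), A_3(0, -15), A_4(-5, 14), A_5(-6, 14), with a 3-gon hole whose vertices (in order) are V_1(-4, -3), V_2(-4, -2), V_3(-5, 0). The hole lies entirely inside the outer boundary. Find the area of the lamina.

88

Outer boundary:
Apply the surveyor's formula: 2A = Σ (x_i·y_{i+1} − x_{i+1}·y_i), indices taken mod 5.
Σ = (156) + (60) + (-75) + (14) + (22) = 177
Area = |Σ|/2 = 88.5.
Hole:
Σ = (-4) + (-10) + (15) = 1
Area = |Σ|/2 = 0.5.
Net area = 88.5 − 0.5 = 88.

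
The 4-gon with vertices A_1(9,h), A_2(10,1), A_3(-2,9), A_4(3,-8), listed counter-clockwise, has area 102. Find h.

Write out the shoelace sum; only the two edges meeting at A_1 involve h:
2·Area = [(3·h − 9·(-8)) + (9·1 − 10·h)] + 81
       = -7·h + 162 = 204
⇒ h = -6.

-6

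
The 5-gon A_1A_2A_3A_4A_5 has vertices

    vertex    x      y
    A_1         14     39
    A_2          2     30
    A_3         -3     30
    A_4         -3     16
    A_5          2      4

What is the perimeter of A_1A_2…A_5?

84

|A_1A_2| = √((-12)² + (-9)²) = √225 = 15
|A_2A_3| = √((-5)² + (0)²) = √25 = 5
|A_3A_4| = √((0)² + (-14)²) = √196 = 14
|A_4A_5| = √((5)² + (-12)²) = √169 = 13
|A_5A_1| = √((12)² + (35)²) = √1369 = 37
Perimeter = 15 + 5 + 14 + 13 + 37 = 84.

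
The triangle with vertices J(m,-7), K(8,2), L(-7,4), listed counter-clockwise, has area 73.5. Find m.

The doubled signed area Σ (x_i y_{i+1} − x_{i+1} y_i) is linear in m.
With m=0 it equals 151; the coefficient of m is -2 (from the two edges through J).
So -2·m + 151 = 2·73.5 = 147 ⇒ m = 2.

2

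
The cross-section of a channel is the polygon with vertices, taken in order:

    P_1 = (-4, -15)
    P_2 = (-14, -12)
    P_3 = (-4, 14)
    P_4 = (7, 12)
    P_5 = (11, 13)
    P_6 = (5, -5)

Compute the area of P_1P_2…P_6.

404

Apply the shoelace formula: 2A = Σ (x_i·y_{i+1} − x_{i+1}·y_i), indices taken mod 6.
Cross-terms: -162, -244, -146, -41, -120, -95  ⇒  Σ = -808
Area = |Σ|/2 = 404.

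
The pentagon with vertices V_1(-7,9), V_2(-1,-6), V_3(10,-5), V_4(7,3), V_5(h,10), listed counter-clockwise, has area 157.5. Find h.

The doubled signed area Σ (x_i y_{i+1} − x_{i+1} y_i) is linear in h.
With h=0 it equals 321; the coefficient of h is 6 (from the two edges through V_5).
So 6·h + 321 = 2·157.5 = 315 ⇒ h = -1.

-1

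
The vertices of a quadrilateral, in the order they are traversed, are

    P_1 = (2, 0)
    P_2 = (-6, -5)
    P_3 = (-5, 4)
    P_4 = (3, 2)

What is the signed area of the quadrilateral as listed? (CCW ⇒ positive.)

-42.5

P_1→P_2: (2)(-5) − (-6)(0) = -10
P_2→P_3: (-6)(4) − (-5)(-5) = -49
P_3→P_4: (-5)(2) − (3)(4) = -22
P_4→P_1: (3)(0) − (2)(2) = -4
Σ = -85
Signed area = Σ/2 = -42.5 (negative ⇒ clockwise traversal).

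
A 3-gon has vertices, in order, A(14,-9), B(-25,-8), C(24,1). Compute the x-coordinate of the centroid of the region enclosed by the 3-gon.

Apply the shoelace formula. First the cross-terms c_i = x_i·y_{i+1} − x_{i+1}·y_i:
  -337, 167, -230  ⇒  2A = -400, A = -200.
Then Σ (x_i + x_{i+1})·c_i = -5200, so x̄ = -5200 / (6·(-200)) = 13/3.

13/3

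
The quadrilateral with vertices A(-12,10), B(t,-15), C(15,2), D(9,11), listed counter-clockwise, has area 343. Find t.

11

The doubled signed area Σ (x_i y_{i+1} − x_{i+1} y_i) is linear in t.
With t=0 it equals 774; the coefficient of t is -8 (from the two edges through B).
So -8·t + 774 = 2·343 = 686 ⇒ t = 11.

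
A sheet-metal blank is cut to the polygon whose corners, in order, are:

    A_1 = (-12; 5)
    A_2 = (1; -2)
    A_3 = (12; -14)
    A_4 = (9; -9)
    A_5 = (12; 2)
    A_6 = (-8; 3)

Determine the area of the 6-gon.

Σ = (19) + (10) + (18) + (126) + (52) + (-4) = 221
Area = |Σ|/2 = 110.5.

110.5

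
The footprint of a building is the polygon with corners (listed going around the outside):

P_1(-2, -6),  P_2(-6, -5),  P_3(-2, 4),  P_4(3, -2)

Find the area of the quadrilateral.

45

Cross-terms: -26, -34, -8, -22  ⇒  Σ = -90
Area = |Σ|/2 = 45.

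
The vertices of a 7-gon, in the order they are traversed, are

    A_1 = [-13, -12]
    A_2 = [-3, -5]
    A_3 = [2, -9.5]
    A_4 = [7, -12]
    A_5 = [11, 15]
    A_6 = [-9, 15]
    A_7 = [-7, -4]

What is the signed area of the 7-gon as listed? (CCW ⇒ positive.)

Apply the surveyor's formula: 2A = Σ (x_i·y_{i+1} − x_{i+1}·y_i), indices taken mod 7.
Cross-terms: 29, 38.5, 42.5, 237, 300, 141, 32  ⇒  Σ = 820
Signed area = Σ/2 = 410 (positive ⇒ counter-clockwise traversal).

410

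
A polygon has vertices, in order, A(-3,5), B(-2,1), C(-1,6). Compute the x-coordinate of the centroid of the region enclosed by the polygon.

Apply Gauss's area formula. First the cross-terms c_i = x_i·y_{i+1} − x_{i+1}·y_i:
  7, -11, 13  ⇒  2A = 9, A = 4.5.
Then Σ (x_i + x_{i+1})·c_i = -54, so x̄ = -54 / (6·4.5) = -2.

-2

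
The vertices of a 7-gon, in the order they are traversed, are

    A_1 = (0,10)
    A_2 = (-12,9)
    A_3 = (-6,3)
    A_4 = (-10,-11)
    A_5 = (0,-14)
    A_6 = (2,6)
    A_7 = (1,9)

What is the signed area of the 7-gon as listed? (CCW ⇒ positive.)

212

Apply Gauss's area formula: 2A = Σ (x_i·y_{i+1} − x_{i+1}·y_i), indices taken mod 7.
Cross-terms: 120, 18, 96, 140, 28, 12, 10  ⇒  Σ = 424
Signed area = Σ/2 = 212 (positive ⇒ counter-clockwise traversal).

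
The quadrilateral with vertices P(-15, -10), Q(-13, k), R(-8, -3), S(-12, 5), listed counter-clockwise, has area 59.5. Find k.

Write out the shoelace sum; only the two edges meeting at Q involve k:
2·Area = [((-15)·k − (-13)·(-10)) + ((-13)·(-3) − (-8)·k)] + 119
       = -7·k + 28 = 119
⇒ k = -13.

-13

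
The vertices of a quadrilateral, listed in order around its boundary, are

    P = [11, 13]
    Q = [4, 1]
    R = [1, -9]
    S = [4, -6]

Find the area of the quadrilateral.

35

Σ = (-41) + (-37) + (30) + (118) = 70
Area = |Σ|/2 = 35.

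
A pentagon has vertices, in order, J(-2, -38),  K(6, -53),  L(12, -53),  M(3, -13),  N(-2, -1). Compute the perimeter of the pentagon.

|JK| = √((8)² + (-15)²) = √289 = 17
|KL| = √((6)² + (0)²) = √36 = 6
|LM| = √((-9)² + (40)²) = √1681 = 41
|MN| = √((-5)² + (12)²) = √169 = 13
|NJ| = √((0)² + (-37)²) = √1369 = 37
Perimeter = 17 + 6 + 41 + 13 + 37 = 114.

114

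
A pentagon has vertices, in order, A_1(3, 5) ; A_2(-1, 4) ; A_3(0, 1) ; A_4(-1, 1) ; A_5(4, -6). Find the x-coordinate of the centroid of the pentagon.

34/19

Apply the shoelace formula. First the cross-terms c_i = x_i·y_{i+1} − x_{i+1}·y_i:
  17, -1, 1, 2, 38  ⇒  2A = 57, A = 28.5.
Then Σ (x_i + x_{i+1})·c_i = 306, so x̄ = 306 / (6·28.5) = 34/19.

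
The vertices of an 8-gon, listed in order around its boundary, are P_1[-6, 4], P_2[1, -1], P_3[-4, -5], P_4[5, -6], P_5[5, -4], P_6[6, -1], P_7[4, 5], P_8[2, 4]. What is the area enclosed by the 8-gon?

Apply the shoelace formula: 2A = Σ (x_i·y_{i+1} − x_{i+1}·y_i), indices taken mod 8.
Σ = (2) + (-9) + (49) + (10) + (19) + (34) + (6) + (32) = 143
Area = |Σ|/2 = 71.5.

71.5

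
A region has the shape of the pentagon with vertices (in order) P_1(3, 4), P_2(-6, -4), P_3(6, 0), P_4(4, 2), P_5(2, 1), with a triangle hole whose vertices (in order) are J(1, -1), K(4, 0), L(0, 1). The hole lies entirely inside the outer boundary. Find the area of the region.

23

Outer boundary:
Apply Gauss's area formula: 2A = Σ (x_i·y_{i+1} − x_{i+1}·y_i), indices taken mod 5.
Σ = (12) + (24) + (12) + (0) + (5) = 53
Area = |Σ|/2 = 26.5.
Hole:
Cross-terms: 4, 4, -1  ⇒  Σ = 7
Area = |Σ|/2 = 3.5.
Net area = 26.5 − 3.5 = 23.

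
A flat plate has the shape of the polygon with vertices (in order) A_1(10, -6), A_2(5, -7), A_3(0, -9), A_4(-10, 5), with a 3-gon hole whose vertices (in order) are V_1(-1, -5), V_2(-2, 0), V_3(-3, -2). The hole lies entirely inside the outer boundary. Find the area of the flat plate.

Outer boundary:
Σ = (-40) + (-45) + (-90) + (10) = -165
Area = |Σ|/2 = 82.5.
Hole:
Apply Gauss's area formula: 2A = Σ (x_i·y_{i+1} − x_{i+1}·y_i), indices taken mod 3.
Σ = (-10) + (4) + (13) = 7
Area = |Σ|/2 = 3.5.
Net area = 82.5 − 3.5 = 79.

79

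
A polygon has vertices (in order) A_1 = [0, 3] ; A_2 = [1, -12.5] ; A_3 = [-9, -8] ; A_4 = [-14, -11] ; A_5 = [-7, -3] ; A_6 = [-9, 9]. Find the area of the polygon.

Apply the shoelace formula: 2A = Σ (x_i·y_{i+1} − x_{i+1}·y_i), indices taken mod 6.
Cross-terms: -3, -120.5, -13, -35, -90, -27  ⇒  Σ = -288.5
Area = |Σ|/2 = 144.25.

144.25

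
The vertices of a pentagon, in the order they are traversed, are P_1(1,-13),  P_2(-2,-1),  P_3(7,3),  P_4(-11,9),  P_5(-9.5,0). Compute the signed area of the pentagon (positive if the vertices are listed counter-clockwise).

139.5

Cross-terms: -27, 1, 96, 85.5, 123.5  ⇒  Σ = 279
Signed area = Σ/2 = 139.5 (positive ⇒ counter-clockwise traversal).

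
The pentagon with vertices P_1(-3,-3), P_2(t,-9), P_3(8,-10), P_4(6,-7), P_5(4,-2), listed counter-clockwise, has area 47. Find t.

1

Write out the shoelace sum; only the two edges meeting at P_2 involve t:
2·Area = [((-3)·(-9) − t·(-3)) + (t·(-10) − 8·(-9))] + 2
       = -7·t + 101 = 94
⇒ t = 1.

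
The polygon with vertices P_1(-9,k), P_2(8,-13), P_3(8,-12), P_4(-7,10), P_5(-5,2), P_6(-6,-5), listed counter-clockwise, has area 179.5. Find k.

Write out the shoelace sum; only the two edges meeting at P_1 involve k:
2·Area = [((-6)·k − (-9)·(-5)) + ((-9)·(-13) − 8·k)] + 77
       = -14·k + 149 = 359
⇒ k = -15.

-15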